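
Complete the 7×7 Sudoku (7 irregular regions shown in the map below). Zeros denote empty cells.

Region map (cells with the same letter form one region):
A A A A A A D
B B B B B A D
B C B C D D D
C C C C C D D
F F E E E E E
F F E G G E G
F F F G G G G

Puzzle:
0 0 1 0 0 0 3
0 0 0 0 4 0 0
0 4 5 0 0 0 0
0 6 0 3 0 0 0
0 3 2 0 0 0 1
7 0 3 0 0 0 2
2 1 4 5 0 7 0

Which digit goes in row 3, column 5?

6

row 4, column 3 = 7 (sole candidate).
row 6, column 2 = 5 (sole candidate).
row 7, column 7 = 6 (sole candidate).
row 2, column 3 = 6 (sole candidate).
row 3, column 7 = 7 (sole candidate).
row 5, column 1 = 6 (sole candidate).
row 6, column 5 = 1 (sole candidate).
row 7, column 5 = 3 (sole candidate).
row 2, column 7 = 5 (sole candidate).
row 4, column 7 = 4 (sole candidate).
row 6, column 4 = 4 (sole candidate).
row 6, column 6 = 6 (sole candidate).
row 5, column 4 = 7 (sole candidate).
row 5, column 5 = 5 (sole candidate).
row 5, column 6 = 4 (sole candidate).
row 4, column 5 = 2 (sole candidate).
row 4, column 6 = 1 (sole candidate).
row 3, column 4 = 1 (sole candidate).
row 3, column 5 = 6: row 3 has {1,4,5,7}; col 5 has {1,2,3,4,5}; region has {1,3,4,5,7} → only 6 remains.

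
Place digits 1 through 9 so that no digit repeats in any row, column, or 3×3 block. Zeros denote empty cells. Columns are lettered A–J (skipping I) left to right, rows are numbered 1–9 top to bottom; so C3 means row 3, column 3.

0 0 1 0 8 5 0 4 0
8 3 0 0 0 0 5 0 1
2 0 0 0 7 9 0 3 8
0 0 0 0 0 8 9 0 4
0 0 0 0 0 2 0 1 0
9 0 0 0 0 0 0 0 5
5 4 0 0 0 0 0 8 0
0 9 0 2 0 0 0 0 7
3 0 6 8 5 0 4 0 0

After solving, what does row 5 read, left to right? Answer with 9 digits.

485962713

G3 = 6: row 3 has {2,3,7,8,9}; col 7 has {4,5,9}; box has {1,3,4,5,8} → only 6 remains.
A8 = 1: row 8 has {2,7,9}; col 1 has {2,3,5,8,9}; box has {3,4,5,6,9} → only 1 remains.
C8 = 8: row 8 has {1,2,7,9}; col 3 has {1,6}; box has {1,3,4,5,6,9} → only 8 remains.
G8 = 3: row 8 has {1,2,7,8,9}; col 7 has {4,5,6,9}; box has {4,7,8} → only 3 remains.
B3 = 5: row 3 has {2,3,6,7,8,9}; col 2 has {3,4,9}; box has {1,2,3,8} → only 5 remains.
C3 = 4: row 3 has {2,3,5,6,7,8,9}; col 3 has {1,6,8}; box has {1,2,3,5,8} → only 4 remains.
D3 = 1: row 3 has {2,3,4,5,6,7,8,9}; col 4 has {2,8}; box has {5,7,8,9} → only 1 remains.
D1 = 3: in row 1, 3 can only go here (every other open cell in that row sees a 3).
J1 = 9: in row 1, 9 can only go here (every other open cell in that row sees a 9).
J9 = 2: row 9 has {3,4,5,6,8}; col 9 has {1,4,5,7,8,9}; box has {3,4,7,8} → only 2 remains.
G7 = 1: row 7 has {4,5,8}; col 7 has {3,4,5,6,9}; box has {2,3,4,7,8} → only 1 remains.
J7 = 6: row 7 has {1,4,5,8}; col 9 has {1,2,4,5,7,8,9}; box has {1,2,3,4,7,8} → only 6 remains.
H8 = 5: row 8 has {1,2,3,7,8,9}; col 8 has {1,3,4,8}; box has {1,2,3,4,6,7,8} → only 5 remains.
B9 = 7: row 9 has {2,3,4,5,6,8}; col 2 has {3,4,5,9}; box has {1,3,4,5,6,8,9} → only 7 remains.
F9 = 1: row 9 has {2,3,4,5,6,7,8}; col 6 has {2,5,8,9}; box has {2,5,8} → only 1 remains.
H9 = 9: row 9 has {1,2,3,4,5,6,7,8}; col 8 has {1,3,4,5,8}; box has {1,2,3,4,5,6,7,8} → only 9 remains.
B1 = 6: row 1 has {1,3,4,5,8,9}; col 2 has {3,4,5,7,9}; box has {1,2,3,4,5,8} → only 6 remains.
B5 = 8: row 5 has {1,2}; col 2 has {3,4,5,6,7,9}; box has {9} → only 8 remains.
G5 = 7: row 5 has {1,2,8}; col 7 has {1,3,4,5,6,9}; box has {1,4,5,9} → only 7 remains.
J5 = 3: row 5 has {1,2,7,8}; col 9 has {1,2,4,5,6,7,8,9}; box has {1,4,5,7,9} → only 3 remains.
C7 = 2: row 7 has {1,4,5,6,8}; col 3 has {1,4,6,8}; box has {1,3,4,5,6,7,8,9} → only 2 remains.
A1 = 7: row 1 has {1,3,4,5,6,8,9}; col 1 has {1,2,3,5,8,9}; box has {1,2,3,4,5,6,8} → only 7 remains.
G1 = 2: row 1 has {1,3,4,5,6,7,8,9}; col 7 has {1,3,4,5,6,7,9}; box has {1,3,4,5,6,8,9} → only 2 remains.
C2 = 9: row 2 has {1,3,5,8}; col 3 has {1,2,4,6,8}; box has {1,2,3,4,5,6,7,8} → only 9 remains.
H2 = 7: row 2 has {1,3,5,8,9}; col 8 has {1,3,4,5,8,9}; box has {1,2,3,4,5,6,8,9} → only 7 remains.
A4 = 6: row 4 has {4,8,9}; col 1 has {1,2,3,5,7,8,9}; box has {8,9} → only 6 remains.
H4 = 2: row 4 has {4,6,8,9}; col 8 has {1,3,4,5,7,8,9}; box has {1,3,4,5,7,9} → only 2 remains.
A5 = 4: row 5 has {1,2,3,7,8}; col 1 has {1,2,3,5,6,7,8,9}; box has {6,8,9} → only 4 remains.
C5 = 5: row 5 has {1,2,3,4,7,8}; col 3 has {1,2,4,6,8,9}; box has {4,6,8,9} → only 5 remains.
G6 = 8: row 6 has {5,9}; col 7 has {1,2,3,4,5,6,7,9}; box has {1,2,3,4,5,7,9} → only 8 remains.
H6 = 6: row 6 has {5,8,9}; col 8 has {1,2,3,4,5,7,8,9}; box has {1,2,3,4,5,7,8,9} → only 6 remains.
B4 = 1: row 4 has {2,4,6,8,9}; col 2 has {3,4,5,6,7,8,9}; box has {4,5,6,8,9} → only 1 remains.
E4 = 3: row 4 has {1,2,4,6,8,9}; col 5 has {5,7,8}; box has {2,8} → only 3 remains.
B6 = 2: row 6 has {5,6,8,9}; col 2 has {1,3,4,5,6,7,8,9}; box has {1,4,5,6,8,9} → only 2 remains.
E7 = 9: row 7 has {1,2,4,5,6,8}; col 5 has {3,5,7,8}; box has {1,2,5,8} → only 9 remains.
C4 = 7: row 4 has {1,2,3,4,6,8,9}; col 3 has {1,2,4,5,6,8,9}; box has {1,2,4,5,6,8,9} → only 7 remains.
D4 = 5: row 4 has {1,2,3,4,6,7,8,9}; col 4 has {1,2,3,8}; box has {2,3,8} → only 5 remains.
E5 = 6: row 5 has {1,2,3,4,5,7,8}; col 5 has {3,5,7,8,9}; box has {2,3,5,8} → only 6 remains.
C6 = 3: row 6 has {2,5,6,8,9}; col 3 has {1,2,4,5,6,7,8,9}; box has {1,2,4,5,6,7,8,9} → only 3 remains.
D7 = 7: row 7 has {1,2,4,5,6,8,9}; col 4 has {1,2,3,5,8}; box has {1,2,5,8,9} → only 7 remains.
F7 = 3: row 7 has {1,2,4,5,6,7,8,9}; col 6 has {1,2,5,8,9}; box has {1,2,5,7,8,9} → only 3 remains.
E8 = 4: row 8 has {1,2,3,5,7,8,9}; col 5 has {3,5,6,7,8,9}; box has {1,2,3,5,7,8,9} → only 4 remains.
F8 = 6: row 8 has {1,2,3,4,5,7,8,9}; col 6 has {1,2,3,5,8,9}; box has {1,2,3,4,5,7,8,9} → only 6 remains.
E2 = 2: row 2 has {1,3,5,7,8,9}; col 5 has {3,4,5,6,7,8,9}; box has {1,3,5,7,8,9} → only 2 remains.
F2 = 4: row 2 has {1,2,3,5,7,8,9}; col 6 has {1,2,3,5,6,8,9}; box has {1,2,3,5,7,8,9} → only 4 remains.
D5 = 9: row 5 has {1,2,3,4,5,6,7,8}; col 4 has {1,2,3,5,7,8}; box has {2,3,5,6,8} → only 9 remains.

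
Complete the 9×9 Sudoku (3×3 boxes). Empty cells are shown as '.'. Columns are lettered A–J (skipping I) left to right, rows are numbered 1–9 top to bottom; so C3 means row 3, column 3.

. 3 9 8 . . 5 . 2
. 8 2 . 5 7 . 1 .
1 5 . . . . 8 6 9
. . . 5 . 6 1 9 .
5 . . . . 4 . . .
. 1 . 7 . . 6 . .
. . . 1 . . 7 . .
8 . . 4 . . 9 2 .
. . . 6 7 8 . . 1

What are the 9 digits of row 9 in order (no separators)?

F1 = 1: row 1 has {2,3,5,8,9}; col 6 has {4,6,7,8}; box has {5,7,8} → only 1 remains.
E8 = 3: row 8 has {2,4,8,9}; col 5 has {5,7}; box has {1,4,6,7,8} → only 3 remains.
F8 = 5: row 8 has {2,3,4,8,9}; col 6 has {1,4,6,7,8}; box has {1,3,4,6,7,8} → only 5 remains.
J8 = 6: row 8 has {2,3,4,5,8,9}; col 9 has {1,2,9}; box has {1,2,7,9} → only 6 remains.
B8 = 7: row 8 has {2,3,4,5,6,8,9}; col 2 has {1,3,5,8}; box has {8} → only 7 remains.
C8 = 1: row 8 has {2,3,4,5,6,7,8,9}; col 3 has {2,9}; box has {7,8} → only 1 remains.
D2 = 9: in row 2, 9 can only go here (every other open cell in that row sees a 9).
A2 = 6: in row 2, 6 can only go here (every other open cell in that row sees a 6).
E1 = 6: in row 1, 6 can only go here (every other open cell in that row sees a 6).
C3 = 7: in row 3, 7 can only go here (every other open cell in that row sees a 7).
A1 = 4: row 1 has {1,2,3,5,6,8,9}; col 1 has {1,5,6,8}; box has {1,2,3,5,6,7,8,9} → only 4 remains.
H1 = 7: row 1 has {1,2,3,4,5,6,8,9}; col 8 has {1,2,6,9}; box has {1,2,5,6,8,9} → only 7 remains.
E3 = 4: in row 3, 4 can only go here (every other open cell in that row sees a 4).
E5 = 1: in row 5, 1 can only go here (every other open cell in that row sees a 1).
J5 = 7: in row 5, 7 can only go here (every other open cell in that row sees a 7).
A4 = 7: in row 4, 7 can only go here (every other open cell in that row sees a 7).
B5 = 9: in row 5, 9 can only go here (every other open cell in that row sees a 9).
C5 = 6: in row 5, 6 can only go here (every other open cell in that row sees a 6).
H5 = 8: in row 5, 8 can only go here (every other open cell in that row sees an 8).
B7 = 6: in row 7, 6 can only go here (every other open cell in that row sees a 6).
J7 = 8: in row 7, 8 can only go here (every other open cell in that row sees an 8).
A9 = 9: in row 9, 9 can only go here (every other open cell in that row sees a 9).
B9 = 2: in row 9, 2 can only go here (every other open cell in that row sees a 2).
B4 = 4: row 4 has {1,5,6,7,9}; col 2 has {1,2,3,5,6,7,8,9}; box has {1,5,6,7,9} → only 4 remains.
J4 = 3: row 4 has {1,4,5,6,7,9}; col 9 has {1,2,6,7,8,9}; box has {1,6,7,8,9} → only 3 remains.
G5 = 2: row 5 has {1,4,5,6,7,8,9}; col 7 has {1,5,6,7,8,9}; box has {1,3,6,7,8,9} → only 2 remains.
A7 = 3: row 7 has {1,6,7,8}; col 1 has {1,4,5,6,7,8,9}; box has {1,2,6,7,8,9} → only 3 remains.
J2 = 4: row 2 has {1,2,5,6,7,8,9}; col 9 has {1,2,3,6,7,8,9}; box has {1,2,5,6,7,8,9} → only 4 remains.
C4 = 8: row 4 has {1,3,4,5,6,7,9}; col 3 has {1,2,6,7,9}; box has {1,4,5,6,7,9} → only 8 remains.
E4 = 2: row 4 has {1,3,4,5,6,7,8,9}; col 5 has {1,3,4,5,6,7}; box has {1,4,5,6,7} → only 2 remains.
D5 = 3: row 5 has {1,2,4,5,6,7,8,9}; col 4 has {1,4,5,6,7,8,9}; box has {1,2,4,5,6,7} → only 3 remains.
A6 = 2: row 6 has {1,6,7}; col 1 has {1,3,4,5,6,7,8,9}; box has {1,4,5,6,7,8,9} → only 2 remains.
C6 = 3: row 6 has {1,2,6,7}; col 3 has {1,2,6,7,8,9}; box has {1,2,4,5,6,7,8,9} → only 3 remains.
F6 = 9: row 6 has {1,2,3,6,7}; col 6 has {1,4,5,6,7,8}; box has {1,2,3,4,5,6,7} → only 9 remains.
J6 = 5: row 6 has {1,2,3,6,7,9}; col 9 has {1,2,3,4,6,7,8,9}; box has {1,2,3,6,7,8,9} → only 5 remains.
E7 = 9: row 7 has {1,3,6,7,8}; col 5 has {1,2,3,4,5,6,7}; box has {1,3,4,5,6,7,8} → only 9 remains.
F7 = 2: row 7 has {1,3,6,7,8,9}; col 6 has {1,4,5,6,7,8,9}; box has {1,3,4,5,6,7,8,9} → only 2 remains.
G2 = 3: row 2 has {1,2,4,5,6,7,8,9}; col 7 has {1,2,5,6,7,8,9}; box has {1,2,4,5,6,7,8,9} → only 3 remains.
D3 = 2: row 3 has {1,4,5,6,7,8,9}; col 4 has {1,3,4,5,6,7,8,9}; box has {1,4,5,6,7,8,9} → only 2 remains.
F3 = 3: row 3 has {1,2,4,5,6,7,8,9}; col 6 has {1,2,4,5,6,7,8,9}; box has {1,2,4,5,6,7,8,9} → only 3 remains.
E6 = 8: row 6 has {1,2,3,5,6,7,9}; col 5 has {1,2,3,4,5,6,7,9}; box has {1,2,3,4,5,6,7,9} → only 8 remains.
H6 = 4: row 6 has {1,2,3,5,6,7,8,9}; col 8 has {1,2,6,7,8,9}; box has {1,2,3,5,6,7,8,9} → only 4 remains.
H7 = 5: row 7 has {1,2,3,6,7,8,9}; col 8 has {1,2,4,6,7,8,9}; box has {1,2,6,7,8,9} → only 5 remains.
G9 = 4: row 9 has {1,2,6,7,8,9}; col 7 has {1,2,3,5,6,7,8,9}; box has {1,2,5,6,7,8,9} → only 4 remains.
H9 = 3: row 9 has {1,2,4,6,7,8,9}; col 8 has {1,2,4,5,6,7,8,9}; box has {1,2,4,5,6,7,8,9} → only 3 remains.
C7 = 4: row 7 has {1,2,3,5,6,7,8,9}; col 3 has {1,2,3,6,7,8,9}; box has {1,2,3,6,7,8,9} → only 4 remains.
C9 = 5: row 9 has {1,2,3,4,6,7,8,9}; col 3 has {1,2,3,4,6,7,8,9}; box has {1,2,3,4,6,7,8,9} → only 5 remains.

925678431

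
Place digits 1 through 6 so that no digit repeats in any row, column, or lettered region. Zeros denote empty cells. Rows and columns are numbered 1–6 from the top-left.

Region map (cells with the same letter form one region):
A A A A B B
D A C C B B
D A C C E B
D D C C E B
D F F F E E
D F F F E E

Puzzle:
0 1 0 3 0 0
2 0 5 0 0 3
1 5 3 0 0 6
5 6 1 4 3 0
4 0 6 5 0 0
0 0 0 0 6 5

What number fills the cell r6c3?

4

r1c1 = 6: row 1 has {1,3}; col 1 has {1,2,4,5}; region has {1,3,5} → only 6 remains.
r2c2 = 4: row 2 has {2,3,5}; col 2 has {1,5,6}; region has {1,3,5,6} → only 4 remains.
r2c4 = 6: row 2 has {2,3,4,5}; col 4 has {3,4,5}; region has {1,3,4,5} → only 6 remains.
r2c5 = 1: row 2 has {2,3,4,5,6}; col 5 has {3,6}; region has {3,6} → only 1 remains.
r3c4 = 2: row 3 has {1,3,5,6}; col 4 has {3,4,5,6}; region has {1,3,4,5,6} → only 2 remains.
r3c5 = 4: row 3 has {1,2,3,5,6}; col 5 has {1,3,6}; region has {3,5,6} → only 4 remains.
r4c6 = 2: row 4 has {1,3,4,5,6}; col 6 has {3,5,6}; region has {1,3,6} → only 2 remains.
r5c5 = 2: row 5 has {4,5,6}; col 5 has {1,3,4,6}; region has {3,4,5,6} → only 2 remains.
r5c6 = 1: row 5 has {2,4,5,6}; col 6 has {2,3,5,6}; region has {2,3,4,5,6} → only 1 remains.
r6c1 = 3: row 6 has {5,6}; col 1 has {1,2,4,5,6}; region has {1,2,4,5,6} → only 3 remains.
r6c2 = 2: row 6 has {3,5,6}; col 2 has {1,4,5,6}; region has {5,6} → only 2 remains.
r6c3 = 4: row 6 has {2,3,5,6}; col 3 has {1,3,5,6}; region has {2,5,6} → only 4 remains.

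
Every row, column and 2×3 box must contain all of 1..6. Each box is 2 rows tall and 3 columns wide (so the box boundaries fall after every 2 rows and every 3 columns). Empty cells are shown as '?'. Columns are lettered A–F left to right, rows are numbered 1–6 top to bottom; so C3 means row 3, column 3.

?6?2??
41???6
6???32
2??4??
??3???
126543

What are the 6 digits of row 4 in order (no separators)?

231465

C1 = 5 (sole candidate).
E1 = 1 (sole candidate).
F1 = 4 (sole candidate).
C2 = 2 (sole candidate).
D2 = 3 (sole candidate).
E2 = 5 (sole candidate).
D3 = 1 (sole candidate).
C4 = 1: row 4 has {2,4}; col 3 has {2,3,5,6}; box has {2,6} → only 1 remains.
E4 = 6: row 4 has {1,2,4}; col 5 has {1,3,4,5}; box has {1,2,3,4} → only 6 remains.
F4 = 5: row 4 has {1,2,4,6}; col 6 has {2,3,4,6}; box has {1,2,3,4,6} → only 5 remains.
A5 = 5 (sole candidate).
B5 = 4 (sole candidate).
D5 = 6 (sole candidate).
E5 = 2 (sole candidate).
F5 = 1 (sole candidate).
A1 = 3 (sole candidate).
B3 = 5 (sole candidate).
C3 = 4 (sole candidate).
B4 = 3: row 4 has {1,2,4,5,6}; col 2 has {1,2,4,5,6}; box has {1,2,4,5,6} → only 3 remains.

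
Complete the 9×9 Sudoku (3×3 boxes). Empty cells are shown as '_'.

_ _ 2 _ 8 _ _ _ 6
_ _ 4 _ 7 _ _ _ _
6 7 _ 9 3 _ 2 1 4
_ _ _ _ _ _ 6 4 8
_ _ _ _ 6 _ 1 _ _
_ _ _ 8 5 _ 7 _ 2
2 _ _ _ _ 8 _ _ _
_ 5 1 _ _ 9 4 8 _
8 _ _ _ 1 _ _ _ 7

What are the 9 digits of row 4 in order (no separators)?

r3c6 = 5: row 3 has {1,2,3,4,6,7,9}; col 6 has {8,9}; box has {3,7,8,9} → only 5 remains.
r7c5 = 4: row 7 has {2,8}; col 5 has {1,3,5,6,7,8}; box has {1,8,9} → only 4 remains.
r8c5 = 2: row 8 has {1,4,5,8,9}; col 5 has {1,3,4,5,6,7,8}; box has {1,4,8,9} → only 2 remains.
r8c9 = 3: row 8 has {1,2,4,5,8,9}; col 9 has {2,4,6,7,8}; box has {4,7,8} → only 3 remains.
r3c3 = 8: row 3 has {1,2,3,4,5,6,7,9}; col 3 has {1,2,4}; box has {2,4,6,7} → only 8 remains.
r4c5 = 9: row 4 has {4,6,8}; col 5 has {1,2,3,4,5,6,7,8}; box has {5,6,8} → only 9 remains.
r8c1 = 7: row 8 has {1,2,3,4,5,8,9}; col 1 has {2,6,8}; box has {1,2,5,8} → only 7 remains.
r8c4 = 6: row 8 has {1,2,3,4,5,7,8,9}; col 4 has {8,9}; box has {1,2,4,8,9} → only 6 remains.
r9c6 = 3: row 9 has {1,7,8}; col 6 has {5,8,9}; box has {1,2,4,6,8,9} → only 3 remains.
r9c4 = 5: row 9 has {1,3,7,8}; col 4 has {6,8,9}; box has {1,2,3,4,6,8,9} → only 5 remains.
r9c7 = 9: row 9 has {1,3,5,7,8}; col 7 has {1,2,4,6,7}; box has {3,4,7,8} → only 9 remains.
r7c4 = 7: row 7 has {2,4,8}; col 4 has {5,6,8,9}; box has {1,2,3,4,5,6,8,9} → only 7 remains.
r7c7 = 5: row 7 has {2,4,7,8}; col 7 has {1,2,4,6,7,9}; box has {3,4,7,8,9} → only 5 remains.
r7c8 = 6: row 7 has {2,4,5,7,8}; col 8 has {1,4,8}; box has {3,4,5,7,8,9} → only 6 remains.
r7c9 = 1: row 7 has {2,4,5,6,7,8}; col 9 has {2,3,4,6,7,8}; box has {3,4,5,6,7,8,9} → only 1 remains.
r9c3 = 6: row 9 has {1,3,5,7,8,9}; col 3 has {1,2,4,8}; box has {1,2,5,7,8} → only 6 remains.
r9c8 = 2: row 9 has {1,3,5,6,7,8,9}; col 8 has {1,4,6,8}; box has {1,3,4,5,6,7,8,9} → only 2 remains.
r1c7 = 3: row 1 has {2,6,8}; col 7 has {1,2,4,5,6,7,9}; box has {1,2,4,6} → only 3 remains.
r2c7 = 8: row 2 has {4,7}; col 7 has {1,2,3,4,5,6,7,9}; box has {1,2,3,4,6} → only 8 remains.
r9c2 = 4: row 9 has {1,2,3,5,6,7,8,9}; col 2 has {5,7}; box has {1,2,5,6,7,8} → only 4 remains.
r1c8 = 7: in row 1, 7 can only go here (every other open cell in that row sees a 7).
r1c1 = 5: in row 1, 5 can only go here (every other open cell in that row sees a 5).
r1c2 = 9: in row 1, 9 can only go here (every other open cell in that row sees a 9).
r7c2 = 3: row 7 has {1,2,4,5,6,7,8}; col 2 has {4,5,7,9}; box has {1,2,4,5,6,7,8} → only 3 remains.
r7c3 = 9: row 7 has {1,2,3,4,5,6,7,8}; col 3 has {1,2,4,6,8}; box has {1,2,3,4,5,6,7,8} → only 9 remains.
r2c2 = 1: row 2 has {4,7,8}; col 2 has {3,4,5,7,9}; box has {2,4,5,6,7,8,9} → only 1 remains.
r2c4 = 2: row 2 has {1,4,7,8}; col 4 has {5,6,7,8,9}; box has {3,5,7,8,9} → only 2 remains.
r2c6 = 6: row 2 has {1,2,4,7,8}; col 6 has {3,5,8,9}; box has {2,3,5,7,8,9} → only 6 remains.
r4c2 = 2: row 4 has {4,6,8,9}; col 2 has {1,3,4,5,7,9}; box has {} → only 2 remains.
r5c2 = 8: row 5 has {1,6}; col 2 has {1,2,3,4,5,7,9}; box has {2} → only 8 remains.
r6c2 = 6: row 6 has {2,5,7,8}; col 2 has {1,2,3,4,5,7,8,9}; box has {2,8} → only 6 remains.
r6c3 = 3: row 6 has {2,5,6,7,8}; col 3 has {1,2,4,6,8,9}; box has {2,6,8} → only 3 remains.
r6c8 = 9: row 6 has {2,3,5,6,7,8}; col 8 has {1,2,4,6,7,8}; box has {1,2,4,6,7,8} → only 9 remains.
r2c1 = 3: row 2 has {1,2,4,6,7,8}; col 1 has {2,5,6,7,8}; box has {1,2,4,5,6,7,8,9} → only 3 remains.
r2c8 = 5: row 2 has {1,2,3,4,6,7,8}; col 8 has {1,2,4,6,7,8,9}; box has {1,2,3,4,6,7,8} → only 5 remains.
r2c9 = 9: row 2 has {1,2,3,4,5,6,7,8}; col 9 has {1,2,3,4,6,7,8}; box has {1,2,3,4,5,6,7,8} → only 9 remains.
r4c1 = 1: row 4 has {2,4,6,8,9}; col 1 has {2,3,5,6,7,8}; box has {2,3,6,8} → only 1 remains.
r4c4 = 3: row 4 has {1,2,4,6,8,9}; col 4 has {2,5,6,7,8,9}; box has {5,6,8,9} → only 3 remains.
r4c6 = 7: row 4 has {1,2,3,4,6,8,9}; col 6 has {3,5,6,8,9}; box has {3,5,6,8,9} → only 7 remains.
r5c4 = 4: row 5 has {1,6,8}; col 4 has {2,3,5,6,7,8,9}; box has {3,5,6,7,8,9} → only 4 remains.
r5c6 = 2: row 5 has {1,4,6,8}; col 6 has {3,5,6,7,8,9}; box has {3,4,5,6,7,8,9} → only 2 remains.
r5c8 = 3: row 5 has {1,2,4,6,8}; col 8 has {1,2,4,5,6,7,8,9}; box has {1,2,4,6,7,8,9} → only 3 remains.
r5c9 = 5: row 5 has {1,2,3,4,6,8}; col 9 has {1,2,3,4,6,7,8,9}; box has {1,2,3,4,6,7,8,9} → only 5 remains.
r6c1 = 4: row 6 has {2,3,5,6,7,8,9}; col 1 has {1,2,3,5,6,7,8}; box has {1,2,3,6,8} → only 4 remains.
r6c6 = 1: row 6 has {2,3,4,5,6,7,8,9}; col 6 has {2,3,5,6,7,8,9}; box has {2,3,4,5,6,7,8,9} → only 1 remains.
r1c4 = 1: row 1 has {2,3,5,6,7,8,9}; col 4 has {2,3,4,5,6,7,8,9}; box has {2,3,5,6,7,8,9} → only 1 remains.
r1c6 = 4: row 1 has {1,2,3,5,6,7,8,9}; col 6 has {1,2,3,5,6,7,8,9}; box has {1,2,3,5,6,7,8,9} → only 4 remains.
r4c3 = 5: row 4 has {1,2,3,4,6,7,8,9}; col 3 has {1,2,3,4,6,8,9}; box has {1,2,3,4,6,8} → only 5 remains.

125397648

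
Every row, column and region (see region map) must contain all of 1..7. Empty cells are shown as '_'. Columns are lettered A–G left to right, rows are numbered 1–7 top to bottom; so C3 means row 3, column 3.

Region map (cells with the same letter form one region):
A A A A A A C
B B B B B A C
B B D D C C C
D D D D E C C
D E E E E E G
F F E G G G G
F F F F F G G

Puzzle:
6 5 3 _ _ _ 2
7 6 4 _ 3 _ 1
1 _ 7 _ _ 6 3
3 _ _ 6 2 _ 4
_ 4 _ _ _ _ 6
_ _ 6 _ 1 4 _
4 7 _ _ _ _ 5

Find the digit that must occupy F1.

1

F2 = 2 (sole candidate).
B3 = 2 (sole candidate).
E3 = 5 (sole candidate).
B4 = 1 (sole candidate).
C4 = 5 (sole candidate).
F4 = 7 (sole candidate).
A5 = 2 (sole candidate).
C5 = 1 (sole candidate).
E5 = 7 (sole candidate).
A6 = 5 (sole candidate).
B6 = 3 (sole candidate).
G6 = 7 (sole candidate).
C7 = 2 (sole candidate).
D7 = 1 (sole candidate).
E7 = 6 (sole candidate).
F7 = 3 (sole candidate).
E1 = 4 (sole candidate).
F1 = 1: row 1 has {2,3,4,5,6}; col 6 has {2,3,4,6,7}; region has {2,3,4,5,6} → only 1 remains.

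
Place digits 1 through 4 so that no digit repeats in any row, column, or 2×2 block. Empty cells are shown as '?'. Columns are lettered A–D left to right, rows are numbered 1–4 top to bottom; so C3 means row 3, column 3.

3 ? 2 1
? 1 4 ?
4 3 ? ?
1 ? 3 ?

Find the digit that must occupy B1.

4

B1 = 4: row 1 has {1,2,3}; col 2 has {1,3}; box has {1,3} → only 4 remains.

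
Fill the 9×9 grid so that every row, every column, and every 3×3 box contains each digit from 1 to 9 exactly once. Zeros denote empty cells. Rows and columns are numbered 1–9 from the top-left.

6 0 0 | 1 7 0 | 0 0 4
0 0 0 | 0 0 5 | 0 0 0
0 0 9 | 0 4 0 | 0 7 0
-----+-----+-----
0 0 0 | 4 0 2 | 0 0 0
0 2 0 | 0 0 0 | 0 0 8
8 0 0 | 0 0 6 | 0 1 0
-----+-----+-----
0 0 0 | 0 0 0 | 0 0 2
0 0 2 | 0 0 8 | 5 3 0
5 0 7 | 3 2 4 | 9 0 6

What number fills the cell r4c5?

8

r3c6 = 3 (sole candidate).
r9c8 = 8 (sole candidate).
r1c6 = 9 (sole candidate).
r7c8 = 4 (sole candidate).
r9c2 = 1 (sole candidate).
r4c5 = 8: in row 4, 8 can only go here (every other open cell in that row sees an 8).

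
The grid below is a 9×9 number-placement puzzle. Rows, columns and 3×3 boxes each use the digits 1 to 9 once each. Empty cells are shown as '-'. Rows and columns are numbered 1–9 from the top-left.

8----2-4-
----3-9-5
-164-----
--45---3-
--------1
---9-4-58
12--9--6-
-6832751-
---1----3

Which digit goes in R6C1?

3

R7C4 = 8: row 7 has {1,2,6,9}; col 4 has {1,3,4,5,9}; box has {1,2,3,7,9} → only 8 remains.
R7C6 = 5: row 7 has {1,2,6,8,9}; col 6 has {2,4,7}; box has {1,2,3,7,8,9} → only 5 remains.
R9C6 = 6: row 9 has {1,3}; col 6 has {2,4,5,7}; box has {1,2,3,5,7,8,9} → only 6 remains.
R9C5 = 4: row 9 has {1,3,6}; col 5 has {2,3,9}; box has {1,2,3,5,6,7,8,9} → only 4 remains.
R2C6 = 1: in row 2, 1 can only go here (every other open cell in that row sees a 1).
R2C4 = 6: in row 2, 6 can only go here (every other open cell in that row sees a 6).
R1C4 = 7: row 1 has {2,4,8}; col 4 has {1,3,4,5,6,8,9}; box has {1,2,3,4,6} → only 7 remains.
R1C5 = 5: row 1 has {2,4,7,8}; col 5 has {2,3,4,9}; box has {1,2,3,4,6,7} → only 5 remains.
R1C9 = 6: row 1 has {2,4,5,7,8}; col 9 has {1,3,5,8}; box has {4,5,9} → only 6 remains.
R3C5 = 8: row 3 has {1,4,6}; col 5 has {2,3,4,5,9}; box has {1,2,3,4,5,6,7} → only 8 remains.
R3C6 = 9: row 3 has {1,4,6,8}; col 6 has {1,2,4,5,6,7}; box has {1,2,3,4,5,6,7,8} → only 9 remains.
R4C6 = 8: row 4 has {3,4,5}; col 6 has {1,2,4,5,6,7,9}; box has {4,5,9} → only 8 remains.
R5C4 = 2: row 5 has {1}; col 4 has {1,3,4,5,6,7,8,9}; box has {4,5,8,9} → only 2 remains.
R5C6 = 3: row 5 has {1,2}; col 6 has {1,2,4,5,6,7,8,9}; box has {2,4,5,8,9} → only 3 remains.
R1C7 = 1: in row 1, 1 can only go here (every other open cell in that row sees a 1).
R2C8 = 8: in row 2, 8 can only go here (every other open cell in that row sees an 8).
R3C1 = 5: in row 3, 5 can only go here (every other open cell in that row sees a 5).
R3C7 = 3: in row 3, 3 can only go here (every other open cell in that row sees a 3).
R4C5 = 1: in row 4, 1 can only go here (every other open cell in that row sees a 1).
R5C7 = 4: in row 5, 4 can only go here (every other open cell in that row sees a 4).
R5C2 = 8: in row 5, 8 can only go here (every other open cell in that row sees an 8).
R7C7 = 7: row 7 has {1,2,5,6,8,9}; col 7 has {1,3,4,5,9}; box has {1,3,5,6} → only 7 remains.
R7C9 = 4: row 7 has {1,2,5,6,7,8,9}; col 9 has {1,3,5,6,8}; box has {1,3,5,6,7} → only 4 remains.
R8C9 = 9: row 8 has {1,2,3,5,6,7,8}; col 9 has {1,3,4,5,6,8}; box has {1,3,4,5,6,7} → only 9 remains.
R9C8 = 2: row 9 has {1,3,4,6}; col 8 has {1,3,4,5,6,8}; box has {1,3,4,5,6,7,9} → only 2 remains.
R3C8 = 7: row 3 has {1,3,4,5,6,8,9}; col 8 has {1,2,3,4,5,6,8}; box has {1,3,4,5,6,8,9} → only 7 remains.
R3C9 = 2: row 3 has {1,3,4,5,6,7,8,9}; col 9 has {1,3,4,5,6,8,9}; box has {1,3,4,5,6,7,8,9} → only 2 remains.
R4C9 = 7: row 4 has {1,3,4,5,8}; col 9 has {1,2,3,4,5,6,8,9}; box has {1,3,4,5,8} → only 7 remains.
R5C8 = 9: row 5 has {1,2,3,4,8}; col 8 has {1,2,3,4,5,6,7,8}; box has {1,3,4,5,7,8} → only 9 remains.
R7C3 = 3: row 7 has {1,2,4,5,6,7,8,9}; col 3 has {4,6,8}; box has {1,2,6,8} → only 3 remains.
R8C1 = 4: row 8 has {1,2,3,5,6,7,8,9}; col 1 has {1,5,8}; box has {1,2,3,6,8} → only 4 remains.
R9C7 = 8: row 9 has {1,2,3,4,6}; col 7 has {1,3,4,5,7,9}; box has {1,2,3,4,5,6,7,9} → only 8 remains.
R1C3 = 9: row 1 has {1,2,4,5,6,7,8}; col 3 has {3,4,6,8}; box has {1,5,6,8} → only 9 remains.
R4C2 = 9: row 4 has {1,3,4,5,7,8}; col 2 has {1,2,6,8}; box has {4,8} → only 9 remains.
R1C2 = 3: row 1 has {1,2,4,5,6,7,8,9}; col 2 has {1,2,6,8,9}; box has {1,5,6,8,9} → only 3 remains.
R6C2 = 7: row 6 has {4,5,8,9}; col 2 has {1,2,3,6,8,9}; box has {4,8,9} → only 7 remains.
R6C5 = 6: row 6 has {4,5,7,8,9}; col 5 has {1,2,3,4,5,8,9}; box has {1,2,3,4,5,8,9} → only 6 remains.
R6C7 = 2: row 6 has {4,5,6,7,8,9}; col 7 has {1,3,4,5,7,8,9}; box has {1,3,4,5,7,8,9} → only 2 remains.
R9C2 = 5: row 9 has {1,2,3,4,6,8}; col 2 has {1,2,3,6,7,8,9}; box has {1,2,3,4,6,8} → only 5 remains.
R9C3 = 7: row 9 has {1,2,3,4,5,6,8}; col 3 has {3,4,6,8,9}; box has {1,2,3,4,5,6,8} → only 7 remains.
R2C2 = 4: row 2 has {1,3,5,6,8,9}; col 2 has {1,2,3,5,6,7,8,9}; box has {1,3,5,6,8,9} → only 4 remains.
R2C3 = 2: row 2 has {1,3,4,5,6,8,9}; col 3 has {3,4,6,7,8,9}; box has {1,3,4,5,6,8,9} → only 2 remains.
R4C7 = 6: row 4 has {1,3,4,5,7,8,9}; col 7 has {1,2,3,4,5,7,8,9}; box has {1,2,3,4,5,7,8,9} → only 6 remains.
R5C1 = 6: row 5 has {1,2,3,4,8,9}; col 1 has {1,4,5,8}; box has {4,7,8,9} → only 6 remains.
R5C3 = 5: row 5 has {1,2,3,4,6,8,9}; col 3 has {2,3,4,6,7,8,9}; box has {4,6,7,8,9} → only 5 remains.
R5C5 = 7: row 5 has {1,2,3,4,5,6,8,9}; col 5 has {1,2,3,4,5,6,8,9}; box has {1,2,3,4,5,6,8,9} → only 7 remains.
R6C1 = 3: row 6 has {2,4,5,6,7,8,9}; col 1 has {1,4,5,6,8}; box has {4,5,6,7,8,9} → only 3 remains.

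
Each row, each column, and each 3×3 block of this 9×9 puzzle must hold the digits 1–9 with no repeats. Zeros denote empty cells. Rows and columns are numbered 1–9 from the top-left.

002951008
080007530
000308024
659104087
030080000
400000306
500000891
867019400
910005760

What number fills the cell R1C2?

R1C7 = 6: row 1 has {1,2,5,8,9}; col 7 has {3,4,5,7,8}; box has {2,3,4,5,8} → only 6 remains.
R1C8 = 7: row 1 has {1,2,5,6,8,9}; col 8 has {2,3,6,8,9}; box has {2,3,4,5,6,8} → only 7 remains.
R2C1 = 1: row 2 has {3,5,7,8}; col 1 has {4,5,6,8,9}; box has {2,8} → only 1 remains.
R2C9 = 9: row 2 has {1,3,5,7,8}; col 9 has {1,4,6,7,8}; box has {2,3,4,5,6,7,8} → only 9 remains.
R3C1 = 7: row 3 has {2,3,4,8}; col 1 has {1,4,5,6,8,9}; box has {1,2,8} → only 7 remains.
R3C2 = 9: row 3 has {2,3,4,7,8}; col 2 has {1,3,5,6,8}; box has {1,2,7,8} → only 9 remains.
R3C5 = 6: row 3 has {2,3,4,7,8,9}; col 5 has {1,5,8}; box has {1,3,5,7,8,9} → only 6 remains.
R3C7 = 1: row 3 has {2,3,4,6,7,8,9}; col 7 has {3,4,5,6,7,8}; box has {2,3,4,5,6,7,8,9} → only 1 remains.
R4C7 = 2: row 4 has {1,4,5,6,7,8,9}; col 7 has {1,3,4,5,6,7,8}; box has {3,6,7,8} → only 2 remains.
R5C1 = 2: row 5 has {3,8}; col 1 has {1,4,5,6,7,8,9}; box has {3,4,5,6,9} → only 2 remains.
R5C3 = 1: row 5 has {2,3,8}; col 3 has {2,7,9}; box has {2,3,4,5,6,9} → only 1 remains.
R5C6 = 6: row 5 has {1,2,3,8}; col 6 has {1,4,5,7,8,9}; box has {1,4,8} → only 6 remains.
R5C7 = 9: row 5 has {1,2,3,6,8}; col 7 has {1,2,3,4,5,6,7,8}; box has {2,3,6,7,8} → only 9 remains.
R5C9 = 5: row 5 has {1,2,3,6,8,9}; col 9 has {1,4,6,7,8,9}; box has {2,3,6,7,8,9} → only 5 remains.
R6C2 = 7: row 6 has {3,4,6}; col 2 has {1,3,5,6,8,9}; box has {1,2,3,4,5,6,9} → only 7 remains.
R6C3 = 8: row 6 has {3,4,6,7}; col 3 has {1,2,7,9}; box has {1,2,3,4,5,6,7,9} → only 8 remains.
R6C6 = 2: row 6 has {3,4,6,7,8}; col 6 has {1,4,5,6,7,8,9}; box has {1,4,6,8} → only 2 remains.
R6C8 = 1: row 6 has {2,3,4,6,7,8}; col 8 has {2,3,6,7,8,9}; box has {2,3,5,6,7,8,9} → only 1 remains.
R7C6 = 3: row 7 has {1,5,8,9}; col 6 has {1,2,4,5,6,7,8,9}; box has {1,5,9} → only 3 remains.
R8C4 = 2: row 8 has {1,4,6,7,8,9}; col 4 has {1,3,9}; box has {1,3,5,9} → only 2 remains.
R8C8 = 5: row 8 has {1,2,4,6,7,8,9}; col 8 has {1,2,3,6,7,8,9}; box has {1,4,6,7,8,9} → only 5 remains.
R8C9 = 3: row 8 has {1,2,4,5,6,7,8,9}; col 9 has {1,4,5,6,7,8,9}; box has {1,4,5,6,7,8,9} → only 3 remains.
R9C5 = 4: row 9 has {1,5,6,7,9}; col 5 has {1,5,6,8}; box has {1,2,3,5,9} → only 4 remains.
R9C9 = 2: row 9 has {1,4,5,6,7,9}; col 9 has {1,3,4,5,6,7,8,9}; box has {1,3,4,5,6,7,8,9} → only 2 remains.
R1C1 = 3: row 1 has {1,2,5,6,7,8,9}; col 1 has {1,2,4,5,6,7,8,9}; box has {1,2,7,8,9} → only 3 remains.
R1C2 = 4: row 1 has {1,2,3,5,6,7,8,9}; col 2 has {1,3,5,6,7,8,9}; box has {1,2,3,7,8,9} → only 4 remains.

4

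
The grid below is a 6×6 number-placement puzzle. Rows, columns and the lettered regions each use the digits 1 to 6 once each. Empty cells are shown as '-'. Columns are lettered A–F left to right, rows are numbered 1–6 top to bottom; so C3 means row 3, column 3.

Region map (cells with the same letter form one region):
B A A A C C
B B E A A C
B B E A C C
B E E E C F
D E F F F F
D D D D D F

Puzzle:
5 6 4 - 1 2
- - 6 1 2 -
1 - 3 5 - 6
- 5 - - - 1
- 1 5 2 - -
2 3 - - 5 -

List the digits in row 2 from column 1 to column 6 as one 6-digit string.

D1 = 3: row 1 has {1,2,4,5,6}; col 4 has {1,2,5}; region has {1,2,4,5,6} → only 3 remains.
B2 = 4: row 2 has {1,2,6}; col 2 has {1,3,5,6}; region has {1,5} → only 4 remains.
B3 = 2: row 3 has {1,3,5,6}; col 2 has {1,3,4,5,6}; region has {1,4,5} → only 2 remains.
E3 = 4: row 3 has {1,2,3,5,6}; col 5 has {1,2,5}; region has {1,2,6} → only 4 remains.
C4 = 2: row 4 has {1,5}; col 3 has {3,4,5,6}; region has {1,3,5,6} → only 2 remains.
D4 = 4: row 4 has {1,2,5}; col 4 has {1,2,3,5}; region has {1,2,3,5,6} → only 4 remains.
E4 = 3: row 4 has {1,2,4,5}; col 5 has {1,2,4,5}; region has {1,2,4,6} → only 3 remains.
E5 = 6: row 5 has {1,2,5}; col 5 has {1,2,3,4,5}; region has {1,2,5} → only 6 remains.
C6 = 1: row 6 has {2,3,5}; col 3 has {2,3,4,5,6}; region has {2,3,5} → only 1 remains.
D6 = 6: row 6 has {1,2,3,5}; col 4 has {1,2,3,4,5}; region has {1,2,3,5} → only 6 remains.
F6 = 4: row 6 has {1,2,3,5,6}; col 6 has {1,2,6}; region has {1,2,5,6} → only 4 remains.
A2 = 3: row 2 has {1,2,4,6}; col 1 has {1,2,5}; region has {1,2,4,5} → only 3 remains.
F2 = 5: row 2 has {1,2,3,4,6}; col 6 has {1,2,4,6}; region has {1,2,3,4,6} → only 5 remains.

346125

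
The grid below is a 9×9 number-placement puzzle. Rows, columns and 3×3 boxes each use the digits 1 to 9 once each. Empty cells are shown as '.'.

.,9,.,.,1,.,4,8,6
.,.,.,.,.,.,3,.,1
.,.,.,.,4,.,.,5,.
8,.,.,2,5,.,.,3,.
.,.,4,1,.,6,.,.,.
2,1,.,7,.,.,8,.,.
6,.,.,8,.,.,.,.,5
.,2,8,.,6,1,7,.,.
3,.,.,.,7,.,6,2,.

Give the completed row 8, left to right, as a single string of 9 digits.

r4c7 = 1: in row 4, 1 can only go here (every other open cell in that row sees a 1).
r7c7 = 9: row 7 has {5,6,8}; col 7 has {1,3,4,6,7,8}; box has {2,5,6,7} → only 9 remains.
r8c8 = 4: row 8 has {1,2,6,7,8}; col 8 has {2,3,5,8}; box has {2,5,6,7,9} → only 4 remains.
r8c9 = 3: row 8 has {1,2,4,6,7,8}; col 9 has {1,5,6}; box has {2,4,5,6,7,9} → only 3 remains.
r9c9 = 8: row 9 has {2,3,6,7}; col 9 has {1,3,5,6}; box has {2,3,4,5,6,7,9} → only 8 remains.
r3c7 = 2: row 3 has {4,5}; col 7 has {1,3,4,6,7,8,9}; box has {1,3,4,5,6,8} → only 2 remains.
r5c7 = 5: row 5 has {1,4,6}; col 7 has {1,2,3,4,6,7,8,9}; box has {1,3,8} → only 5 remains.
r7c8 = 1: row 7 has {5,6,8,9}; col 8 has {2,3,4,5,8}; box has {2,3,4,5,6,7,8,9} → only 1 remains.
r7c3 = 7: row 7 has {1,5,6,8,9}; col 3 has {4,8}; box has {2,3,6,8} → only 7 remains.
r7c2 = 4: row 7 has {1,5,6,7,8,9}; col 2 has {1,2,9}; box has {2,3,6,7,8} → only 4 remains.
r9c2 = 5: row 9 has {2,3,6,7,8}; col 2 has {1,2,4,9}; box has {2,3,4,6,7,8} → only 5 remains.
r8c1 = 9: row 8 has {1,2,3,4,6,7,8}; col 1 has {2,3,6,8}; box has {2,3,4,5,6,7,8} → only 9 remains.
r8c4 = 5: row 8 has {1,2,3,4,6,7,8,9}; col 4 has {1,2,7,8}; box has {1,6,7,8} → only 5 remains.

928561743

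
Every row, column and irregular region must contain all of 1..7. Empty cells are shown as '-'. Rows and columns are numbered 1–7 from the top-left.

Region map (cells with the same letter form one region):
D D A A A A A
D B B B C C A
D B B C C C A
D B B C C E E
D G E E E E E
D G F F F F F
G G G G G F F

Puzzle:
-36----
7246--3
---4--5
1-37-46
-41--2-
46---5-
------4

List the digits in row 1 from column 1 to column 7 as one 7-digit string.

R2C6 = 1: row 2 has {2,3,4,6,7}; col 6 has {2,4,5}; region has {4,7} → only 1 remains.
R3C3 = 7: row 3 has {4,5}; col 3 has {1,3,4,6}; region has {2,3,4,6} → only 7 remains.
R4C2 = 5: row 4 has {1,3,4,6,7}; col 2 has {2,3,4,6}; region has {2,3,4,6,7} → only 5 remains.
R4C5 = 2: row 4 has {1,3,4,5,6,7}; col 5 has {}; region has {1,4,7} → only 2 remains.
R5C7 = 7: row 5 has {1,2,4}; col 7 has {3,4,5,6}; region has {1,2,4,6} → only 7 remains.
R6C3 = 2: row 6 has {4,5,6}; col 3 has {1,3,4,6,7}; region has {4,5} → only 2 remains.
R6C7 = 1: row 6 has {2,4,5,6}; col 7 has {3,4,5,6,7}; region has {2,4,5} → only 1 remains.
R7C3 = 5: row 7 has {4}; col 3 has {1,2,3,4,6,7}; region has {4,6} → only 5 remains.
R1C6 = 7: row 1 has {3,6}; col 6 has {1,2,4,5}; region has {3,5,6} → only 7 remains.
R1C7 = 2: row 1 has {3,6,7}; col 7 has {1,3,4,5,6,7}; region has {3,5,6,7} → only 2 remains.
R2C5 = 5: row 2 has {1,2,3,4,6,7}; col 5 has {2}; region has {1,2,4,7} → only 5 remains.
R3C2 = 1: row 3 has {4,5,7}; col 2 has {2,3,4,5,6}; region has {2,3,4,5,6,7} → only 1 remains.
R5C5 = 3: row 5 has {1,2,4,7}; col 5 has {2,5}; region has {1,2,4,6,7} → only 3 remains.
R6C4 = 3: row 6 has {1,2,4,5,6}; col 4 has {4,6,7}; region has {1,2,4,5} → only 3 remains.
R6C5 = 7: row 6 has {1,2,3,4,5,6}; col 5 has {2,3,5}; region has {1,2,3,4,5} → only 7 remains.
R7C2 = 7: row 7 has {4,5}; col 2 has {1,2,3,4,5,6}; region has {4,5,6} → only 7 remains.
R7C5 = 1: row 7 has {4,5,7}; col 5 has {2,3,5,7}; region has {4,5,6,7} → only 1 remains.
R7C6 = 6: row 7 has {1,4,5,7}; col 6 has {1,2,4,5,7}; region has {1,2,3,4,5,7} → only 6 remains.
R1C1 = 5: row 1 has {2,3,6,7}; col 1 has {1,4,7}; region has {1,3,4,7} → only 5 remains.
R1C4 = 1: row 1 has {2,3,5,6,7}; col 4 has {3,4,6,7}; region has {2,3,5,6,7} → only 1 remains.
R1C5 = 4: row 1 has {1,2,3,5,6,7}; col 5 has {1,2,3,5,7}; region has {1,2,3,5,6,7} → only 4 remains.

5361472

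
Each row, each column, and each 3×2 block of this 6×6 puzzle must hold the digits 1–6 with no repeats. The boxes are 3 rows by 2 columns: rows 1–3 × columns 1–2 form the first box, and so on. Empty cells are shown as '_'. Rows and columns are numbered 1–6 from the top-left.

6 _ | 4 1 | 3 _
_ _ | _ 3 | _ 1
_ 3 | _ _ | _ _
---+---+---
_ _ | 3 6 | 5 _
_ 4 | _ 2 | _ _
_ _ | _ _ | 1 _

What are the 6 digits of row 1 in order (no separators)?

624135

row 3, column 4 = 5: row 3 has {3}; col 4 has {1,2,3,6}; box has {1,3,4} → only 5 remains.
row 5, column 5 = 6: row 5 has {2,4}; col 5 has {1,3,5}; box has {1,5} → only 6 remains.
row 5, column 6 = 3: row 5 has {2,4,6}; col 6 has {1}; box has {1,5,6} → only 3 remains.
row 6, column 3 = 5: row 6 has {1}; col 3 has {3,4}; box has {2,3,6} → only 5 remains.
row 6, column 4 = 4: row 6 has {1,5}; col 4 has {1,2,3,5,6}; box has {2,3,5,6} → only 4 remains.
row 6, column 6 = 2: row 6 has {1,4,5}; col 6 has {1,3}; box has {1,3,5,6} → only 2 remains.
row 1, column 6 = 5: row 1 has {1,3,4,6}; col 6 has {1,2,3}; box has {1,3} → only 5 remains.
row 4, column 6 = 4: row 4 has {3,5,6}; col 6 has {1,2,3,5}; box has {1,2,3,5,6} → only 4 remains.
row 5, column 3 = 1: row 5 has {2,3,4,6}; col 3 has {3,4,5}; box has {2,3,4,5,6} → only 1 remains.
row 6, column 1 = 3: row 6 has {1,2,4,5}; col 1 has {6}; box has {4} → only 3 remains.
row 6, column 2 = 6: row 6 has {1,2,3,4,5}; col 2 has {3,4}; box has {3,4} → only 6 remains.
row 1, column 2 = 2: row 1 has {1,3,4,5,6}; col 2 has {3,4,6}; box has {3,6} → only 2 remains.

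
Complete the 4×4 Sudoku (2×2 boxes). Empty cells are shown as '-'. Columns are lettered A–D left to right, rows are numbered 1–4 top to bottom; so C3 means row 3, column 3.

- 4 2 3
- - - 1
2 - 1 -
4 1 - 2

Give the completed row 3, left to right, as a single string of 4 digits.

2314

A1 = 1 (sole candidate).
A2 = 3 (sole candidate).
B2 = 2 (sole candidate).
C2 = 4 (sole candidate).
B3 = 3: row 3 has {1,2}; col 2 has {1,2,4}; box has {1,2,4} → only 3 remains.
D3 = 4: row 3 has {1,2,3}; col 4 has {1,2,3}; box has {1,2} → only 4 remains.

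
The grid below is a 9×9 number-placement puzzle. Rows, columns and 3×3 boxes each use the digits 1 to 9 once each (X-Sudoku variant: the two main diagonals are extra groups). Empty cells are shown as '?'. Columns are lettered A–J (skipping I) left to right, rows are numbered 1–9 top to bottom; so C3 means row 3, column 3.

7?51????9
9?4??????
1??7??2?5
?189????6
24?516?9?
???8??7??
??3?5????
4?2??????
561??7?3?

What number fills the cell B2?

C3 = 6: row 3 has {1,2,5,7}; col 3 has {1,2,3,4,5,8}; box has {1,4,5,7,9}; main diagonal has {1,7,9} → only 6 remains.
A4 = 3: row 4 has {1,6,8,9}; col 1 has {1,2,4,5,7,9}; box has {1,2,4,8} → only 3 remains.
F4 = 4: row 4 has {1,3,6,8,9}; col 6 has {6,7}; box has {1,5,6,8,9}; anti-diagonal has {1,2,3,5,8,9} → only 4 remains.
G4 = 5: row 4 has {1,3,4,6,8,9}; col 7 has {2,7}; box has {6,7,9} → only 5 remains.
H4 = 2: row 4 has {1,3,4,5,6,8,9}; col 8 has {3,9}; box has {5,6,7,9} → only 2 remains.
C5 = 7: row 5 has {1,2,4,5,6,9}; col 3 has {1,2,3,4,5,6,8}; box has {1,2,3,4,8} → only 7 remains.
A6 = 6: row 6 has {7,8}; col 1 has {1,2,3,4,5,7,9}; box has {1,2,3,4,7,8} → only 6 remains.
C6 = 9: row 6 has {6,7,8}; col 3 has {1,2,3,4,5,6,7,8}; box has {1,2,3,4,6,7,8} → only 9 remains.
A7 = 8: row 7 has {3,5}; col 1 has {1,2,3,4,5,6,7,9}; box has {1,2,3,4,5,6} → only 8 remains.
G7 = 4: row 7 has {3,5,8}; col 7 has {2,5,7}; box has {3}; main diagonal has {1,6,7,9} → only 4 remains.
B8 = 7: row 8 has {2,4}; col 2 has {1,4,6}; box has {1,2,3,4,5,6,8}; anti-diagonal has {1,2,3,4,5,8,9} → only 7 remains.
H2 = 6: row 2 has {4,9}; col 8 has {2,3,9}; box has {2,5,9}; anti-diagonal has {1,2,3,4,5,7,8,9} → only 6 remains.
E4 = 7: row 4 has {1,2,3,4,5,6,8,9}; col 5 has {1,5}; box has {1,4,5,6,8,9} → only 7 remains.
B6 = 5: row 6 has {6,7,8,9}; col 2 has {1,4,6,7}; box has {1,2,3,4,6,7,8,9} → only 5 remains.
B7 = 9: row 7 has {3,4,5,8}; col 2 has {1,4,5,6,7}; box has {1,2,3,4,5,6,7,8} → only 9 remains.
E1 = 6: in row 1, 6 can only go here (every other open cell in that row sees a 6).
H1 = 4: in row 1, 4 can only go here (every other open cell in that row sees a 4).
H3 = 8: row 3 has {1,2,5,6,7}; col 8 has {2,3,4,6,9}; box has {2,4,5,6,9} → only 8 remains.
H6 = 1: row 6 has {5,6,7,8,9}; col 8 has {2,3,4,6,8,9}; box has {2,5,6,7,9} → only 1 remains.
H7 = 7: row 7 has {3,4,5,8,9}; col 8 has {1,2,3,4,6,8,9}; box has {3,4} → only 7 remains.
H8 = 5: row 8 has {2,4,7}; col 8 has {1,2,3,4,6,7,8,9}; box has {3,4,7}; main diagonal has {1,4,6,7,9} → only 5 remains.
G1 = 3: row 1 has {1,4,5,6,7,9}; col 7 has {2,4,5,7}; box has {2,4,5,6,8,9} → only 3 remains.
G2 = 1: row 2 has {4,6,9}; col 7 has {2,3,4,5,7}; box has {2,3,4,5,6,8,9} → only 1 remains.
J2 = 7: row 2 has {1,4,6,9}; col 9 has {5,6,9}; box has {1,2,3,4,5,6,8,9} → only 7 remains.
B3 = 3: row 3 has {1,2,5,6,7,8}; col 2 has {1,4,5,6,7,9}; box has {1,4,5,6,7,9} → only 3 remains.
F3 = 9: row 3 has {1,2,3,5,6,7,8}; col 6 has {4,6,7}; box has {1,6,7} → only 9 remains.
G5 = 8: row 5 has {1,2,4,5,6,7,9}; col 7 has {1,2,3,4,5,7}; box has {1,2,5,6,7,9} → only 8 remains.
J5 = 3: row 5 has {1,2,4,5,6,7,8,9}; col 9 has {5,6,7,9}; box has {1,2,5,6,7,8,9} → only 3 remains.
J6 = 4: row 6 has {1,5,6,7,8,9}; col 9 has {3,5,6,7,9}; box has {1,2,3,5,6,7,8,9} → only 4 remains.
G9 = 9: row 9 has {1,3,5,6,7}; col 7 has {1,2,3,4,5,7,8}; box has {3,4,5,7} → only 9 remains.
E3 = 4: row 3 has {1,2,3,5,6,7,8,9}; col 5 has {1,5,6,7}; box has {1,6,7,9} → only 4 remains.
G8 = 6: row 8 has {2,4,5,7}; col 7 has {1,2,3,4,5,7,8,9}; box has {3,4,5,7,9} → only 6 remains.
D8 = 3: row 8 has {2,4,5,6,7}; col 4 has {1,5,7,8,9}; box has {5,7} → only 3 remains.
D2 = 2: row 2 has {1,4,6,7,9}; col 4 has {1,3,5,7,8,9}; box has {1,4,6,7,9} → only 2 remains.
D7 = 6: row 7 has {3,4,5,7,8,9}; col 4 has {1,2,3,5,7,8,9}; box has {3,5,7} → only 6 remains.
D9 = 4: row 9 has {1,3,5,6,7,9}; col 4 has {1,2,3,5,6,7,8,9}; box has {3,5,6,7} → only 4 remains.
F1 = 8: row 1 has {1,3,4,5,6,7,9}; col 6 has {4,6,7,9}; box has {1,2,4,6,7,9} → only 8 remains.
B2 = 8: row 2 has {1,2,4,6,7,9}; col 2 has {1,3,4,5,6,7,9}; box has {1,3,4,5,6,7,9}; main diagonal has {1,4,5,6,7,9} → only 8 remains.

8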